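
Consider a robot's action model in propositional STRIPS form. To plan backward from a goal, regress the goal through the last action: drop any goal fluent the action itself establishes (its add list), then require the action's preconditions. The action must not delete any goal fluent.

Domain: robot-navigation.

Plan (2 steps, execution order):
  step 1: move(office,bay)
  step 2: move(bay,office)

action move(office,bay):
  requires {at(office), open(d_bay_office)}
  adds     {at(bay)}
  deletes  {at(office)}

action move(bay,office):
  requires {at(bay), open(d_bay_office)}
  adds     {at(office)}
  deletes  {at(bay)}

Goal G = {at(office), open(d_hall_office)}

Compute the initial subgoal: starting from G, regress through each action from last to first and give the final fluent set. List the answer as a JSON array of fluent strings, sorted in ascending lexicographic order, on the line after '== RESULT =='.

Work backward from the goal:
  through step 2 (move(bay,office)): drop {at(office)}, keep {open(d_hall_office)}, require {at(bay), open(d_bay_office)}
    → {at(bay), open(d_bay_office), open(d_hall_office)}
  through step 1 (move(office,bay)): drop {at(bay)}, keep {open(d_bay_office), open(d_hall_office)}, require {at(office), open(d_bay_office)}
    → {at(office), open(d_bay_office), open(d_hall_office)}

== RESULT ==
["at(office)", "open(d_bay_office)", "open(d_hall_office)"]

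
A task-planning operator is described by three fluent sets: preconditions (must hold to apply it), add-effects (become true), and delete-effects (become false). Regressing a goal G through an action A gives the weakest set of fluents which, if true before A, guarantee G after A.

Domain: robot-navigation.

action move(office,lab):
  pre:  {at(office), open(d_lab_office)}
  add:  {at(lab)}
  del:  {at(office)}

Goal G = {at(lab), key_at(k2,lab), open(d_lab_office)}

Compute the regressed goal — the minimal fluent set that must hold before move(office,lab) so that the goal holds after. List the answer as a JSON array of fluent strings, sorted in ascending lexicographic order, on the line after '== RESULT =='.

Compute (G \ add) ∪ pre:
  G ∩ del = {}  (empty — regression defined)
  G \ add = {at(lab), key_at(k2,lab), open(d_lab_office)} \ {at(lab)} = {key_at(k2,lab), open(d_lab_office)}
  ∪ pre   = {key_at(k2,lab), open(d_lab_office)} ∪ {at(office), open(d_lab_office)}
          = {at(office), key_at(k2,lab), open(d_lab_office)}

== RESULT ==
["at(office)", "key_at(k2,lab)", "open(d_lab_office)"]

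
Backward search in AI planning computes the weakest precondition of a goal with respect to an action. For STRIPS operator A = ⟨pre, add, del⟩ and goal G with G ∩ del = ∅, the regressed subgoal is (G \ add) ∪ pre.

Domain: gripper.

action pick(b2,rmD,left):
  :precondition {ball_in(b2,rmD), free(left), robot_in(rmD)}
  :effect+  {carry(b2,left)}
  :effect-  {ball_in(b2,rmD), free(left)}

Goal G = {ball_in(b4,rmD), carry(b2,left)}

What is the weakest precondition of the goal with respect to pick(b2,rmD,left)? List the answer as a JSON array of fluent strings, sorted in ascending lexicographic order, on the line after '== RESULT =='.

Regress:
  G ∩ del = {}  (empty — regression defined)
  G \ add = {ball_in(b4,rmD), carry(b2,left)} \ {carry(b2,left)} = {ball_in(b4,rmD)}
  ∪ pre   = {ball_in(b4,rmD)} ∪ {ball_in(b2,rmD), free(left), robot_in(rmD)}
          = {ball_in(b2,rmD), ball_in(b4,rmD), free(left), robot_in(rmD)}

== RESULT ==
["ball_in(b2,rmD)", "ball_in(b4,rmD)", "free(left)", "robot_in(rmD)"]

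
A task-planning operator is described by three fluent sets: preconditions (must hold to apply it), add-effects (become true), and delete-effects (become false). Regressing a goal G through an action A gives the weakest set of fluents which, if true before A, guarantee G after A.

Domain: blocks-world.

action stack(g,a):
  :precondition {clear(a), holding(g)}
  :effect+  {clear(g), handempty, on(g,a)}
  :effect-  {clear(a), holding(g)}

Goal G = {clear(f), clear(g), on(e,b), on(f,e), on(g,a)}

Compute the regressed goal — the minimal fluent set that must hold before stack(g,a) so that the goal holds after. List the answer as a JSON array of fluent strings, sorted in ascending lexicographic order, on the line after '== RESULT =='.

Regress:
  G ∩ del = {}  (empty — regression defined)
  G \ add = {clear(f), clear(g), on(e,b), on(f,e), on(g,a)} \ {clear(g), handempty, on(g,a)} = {clear(f), on(e,b), on(f,e)}
  ∪ pre   = {clear(f), on(e,b), on(f,e)} ∪ {clear(a), holding(g)}
          = {clear(a), clear(f), holding(g), on(e,b), on(f,e)}

== RESULT ==
["clear(a)", "clear(f)", "holding(g)", "on(e,b)", "on(f,e)"]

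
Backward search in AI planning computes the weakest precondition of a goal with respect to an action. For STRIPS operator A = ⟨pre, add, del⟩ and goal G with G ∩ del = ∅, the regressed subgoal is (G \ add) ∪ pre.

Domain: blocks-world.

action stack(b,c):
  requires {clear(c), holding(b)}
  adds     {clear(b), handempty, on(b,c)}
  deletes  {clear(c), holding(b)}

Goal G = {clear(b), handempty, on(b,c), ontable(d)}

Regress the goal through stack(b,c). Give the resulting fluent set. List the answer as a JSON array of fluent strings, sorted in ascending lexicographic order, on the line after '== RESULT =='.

Compute (G \ add) ∪ pre:
  G ∩ del = {}  (empty — regression defined)
  G \ add = {clear(b), handempty, on(b,c), ontable(d)} \ {clear(b), handempty, on(b,c)} = {ontable(d)}
  ∪ pre   = {ontable(d)} ∪ {clear(c), holding(b)}
          = {clear(c), holding(b), ontable(d)}

== RESULT ==
["clear(c)", "holding(b)", "ontable(d)"]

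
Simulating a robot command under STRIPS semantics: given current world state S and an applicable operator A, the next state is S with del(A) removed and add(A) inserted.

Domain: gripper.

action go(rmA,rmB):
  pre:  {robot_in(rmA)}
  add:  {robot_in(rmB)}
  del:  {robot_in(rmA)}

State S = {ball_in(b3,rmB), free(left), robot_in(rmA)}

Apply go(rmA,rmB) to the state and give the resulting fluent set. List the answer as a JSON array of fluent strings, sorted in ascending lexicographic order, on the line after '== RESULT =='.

Progress:
  pre ⊆ S: {robot_in(rmA)} ⊆ S  — applicable
  S \ del = {ball_in(b3,rmB), free(left)}
  ∪ add   = {ball_in(b3,rmB), free(left), robot_in(rmB)}

== RESULT ==
["ball_in(b3,rmB)", "free(left)", "robot_in(rmB)"]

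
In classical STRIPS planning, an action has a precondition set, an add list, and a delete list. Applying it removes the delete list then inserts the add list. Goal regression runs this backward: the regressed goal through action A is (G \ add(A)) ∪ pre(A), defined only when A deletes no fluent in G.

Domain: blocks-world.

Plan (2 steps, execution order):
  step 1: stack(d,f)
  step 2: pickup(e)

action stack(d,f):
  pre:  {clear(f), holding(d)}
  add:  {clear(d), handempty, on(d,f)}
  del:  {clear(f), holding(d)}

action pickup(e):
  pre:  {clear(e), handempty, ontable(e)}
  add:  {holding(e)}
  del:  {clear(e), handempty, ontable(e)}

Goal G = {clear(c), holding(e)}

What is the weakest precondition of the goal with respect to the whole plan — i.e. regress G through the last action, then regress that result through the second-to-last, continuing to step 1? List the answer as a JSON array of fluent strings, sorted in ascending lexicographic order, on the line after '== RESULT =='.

Work backward from the goal:
  through step 2 (pickup(e)): drop {holding(e)}, keep {clear(c)}, require {clear(e), handempty, ontable(e)}
    → {clear(c), clear(e), handempty, ontable(e)}
  through step 1 (stack(d,f)): drop {handempty}, keep {clear(c), clear(e), ontable(e)}, require {clear(f), holding(d)}
    → {clear(c), clear(e), clear(f), holding(d), ontable(e)}

== RESULT ==
["clear(c)", "clear(e)", "clear(f)", "holding(d)", "ontable(e)"]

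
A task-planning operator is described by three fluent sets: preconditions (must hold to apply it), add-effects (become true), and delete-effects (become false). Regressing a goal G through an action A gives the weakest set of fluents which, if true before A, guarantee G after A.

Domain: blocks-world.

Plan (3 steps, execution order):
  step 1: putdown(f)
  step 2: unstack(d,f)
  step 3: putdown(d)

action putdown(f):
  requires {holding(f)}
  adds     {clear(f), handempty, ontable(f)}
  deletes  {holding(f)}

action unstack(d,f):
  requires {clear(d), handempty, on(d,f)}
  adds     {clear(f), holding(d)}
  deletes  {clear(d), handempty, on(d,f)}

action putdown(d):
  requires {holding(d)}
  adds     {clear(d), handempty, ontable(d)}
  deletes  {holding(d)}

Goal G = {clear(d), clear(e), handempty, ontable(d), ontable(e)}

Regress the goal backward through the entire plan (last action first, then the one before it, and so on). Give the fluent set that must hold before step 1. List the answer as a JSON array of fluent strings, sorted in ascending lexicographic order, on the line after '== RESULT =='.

Regress step by step:
  through step 3 (putdown(d)): drop {clear(d), handempty, ontable(d)}, keep {clear(e), ontable(e)}, require {holding(d)}
    → {clear(e), holding(d), ontable(e)}
  through step 2 (unstack(d,f)): drop {holding(d)}, keep {clear(e), ontable(e)}, require {clear(d), handempty, on(d,f)}
    → {clear(d), clear(e), handempty, on(d,f), ontable(e)}
  through step 1 (putdown(f)): drop {handempty}, keep {clear(d), clear(e), on(d,f), ontable(e)}, require {holding(f)}
    → {clear(d), clear(e), holding(f), on(d,f), ontable(e)}

== RESULT ==
["clear(d)", "clear(e)", "holding(f)", "on(d,f)", "ontable(e)"]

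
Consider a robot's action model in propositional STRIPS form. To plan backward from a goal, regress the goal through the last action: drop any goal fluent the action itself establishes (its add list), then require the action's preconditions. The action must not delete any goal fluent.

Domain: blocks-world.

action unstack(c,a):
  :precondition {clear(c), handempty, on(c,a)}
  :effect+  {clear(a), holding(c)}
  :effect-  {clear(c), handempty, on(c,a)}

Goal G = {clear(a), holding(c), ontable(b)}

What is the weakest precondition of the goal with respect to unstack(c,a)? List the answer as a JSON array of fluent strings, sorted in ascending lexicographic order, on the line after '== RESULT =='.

Regress:
  G ∩ del = {}  (empty — regression defined)
  G \ add = {clear(a), holding(c), ontable(b)} \ {clear(a), holding(c)} = {ontable(b)}
  ∪ pre   = {ontable(b)} ∪ {clear(c), handempty, on(c,a)}
          = {clear(c), handempty, on(c,a), ontable(b)}

== RESULT ==
["clear(c)", "handempty", "on(c,a)", "ontable(b)"]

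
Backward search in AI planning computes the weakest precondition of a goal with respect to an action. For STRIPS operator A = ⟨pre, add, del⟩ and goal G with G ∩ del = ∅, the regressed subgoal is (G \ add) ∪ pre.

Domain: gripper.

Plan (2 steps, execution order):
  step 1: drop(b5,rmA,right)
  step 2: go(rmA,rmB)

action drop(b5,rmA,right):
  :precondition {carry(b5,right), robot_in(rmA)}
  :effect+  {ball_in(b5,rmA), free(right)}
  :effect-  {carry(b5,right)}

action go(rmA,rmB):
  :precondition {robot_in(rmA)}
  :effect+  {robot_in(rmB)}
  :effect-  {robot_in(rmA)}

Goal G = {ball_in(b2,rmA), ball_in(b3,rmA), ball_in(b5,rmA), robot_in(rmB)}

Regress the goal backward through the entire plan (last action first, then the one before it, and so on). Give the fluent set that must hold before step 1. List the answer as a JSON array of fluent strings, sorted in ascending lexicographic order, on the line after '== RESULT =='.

Regress step by step:
  through step 2 (go(rmA,rmB)): drop {robot_in(rmB)}, keep {ball_in(b2,rmA), ball_in(b3,rmA), ball_in(b5,rmA)}, require {robot_in(rmA)}
    → {ball_in(b2,rmA), ball_in(b3,rmA), ball_in(b5,rmA), robot_in(rmA)}
  through step 1 (drop(b5,rmA,right)): drop {ball_in(b5,rmA)}, keep {ball_in(b2,rmA), ball_in(b3,rmA), robot_in(rmA)}, require {carry(b5,right), robot_in(rmA)}
    → {ball_in(b2,rmA), ball_in(b3,rmA), carry(b5,right), robot_in(rmA)}

== RESULT ==
["ball_in(b2,rmA)", "ball_in(b3,rmA)", "carry(b5,right)", "robot_in(rmA)"]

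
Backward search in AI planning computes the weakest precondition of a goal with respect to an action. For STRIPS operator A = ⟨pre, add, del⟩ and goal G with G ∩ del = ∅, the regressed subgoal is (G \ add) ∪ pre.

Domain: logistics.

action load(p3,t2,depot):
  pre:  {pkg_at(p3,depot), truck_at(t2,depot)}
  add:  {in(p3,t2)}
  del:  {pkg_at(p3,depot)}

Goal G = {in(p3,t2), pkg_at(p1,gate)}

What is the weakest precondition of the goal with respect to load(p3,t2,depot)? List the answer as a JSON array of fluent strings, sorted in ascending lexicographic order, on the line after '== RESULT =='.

Compute (G \ add) ∪ pre:
  G ∩ del = {}  (empty — regression defined)
  G \ add = {in(p3,t2), pkg_at(p1,gate)} \ {in(p3,t2)} = {pkg_at(p1,gate)}
  ∪ pre   = {pkg_at(p1,gate)} ∪ {pkg_at(p3,depot), truck_at(t2,depot)}
          = {pkg_at(p1,gate), pkg_at(p3,depot), truck_at(t2,depot)}

== RESULT ==
["pkg_at(p1,gate)", "pkg_at(p3,depot)", "truck_at(t2,depot)"]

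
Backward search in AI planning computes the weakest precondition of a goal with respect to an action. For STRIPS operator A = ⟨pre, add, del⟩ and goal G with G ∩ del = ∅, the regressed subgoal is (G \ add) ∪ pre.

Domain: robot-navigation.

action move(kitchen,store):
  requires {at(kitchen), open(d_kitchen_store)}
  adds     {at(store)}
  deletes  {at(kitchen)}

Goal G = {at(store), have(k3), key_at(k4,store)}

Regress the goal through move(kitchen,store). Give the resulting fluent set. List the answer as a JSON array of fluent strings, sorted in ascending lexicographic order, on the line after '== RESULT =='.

Regress:
  G ∩ del = {}  (empty — regression defined)
  G \ add = {at(store), have(k3), key_at(k4,store)} \ {at(store)} = {have(k3), key_at(k4,store)}
  ∪ pre   = {have(k3), key_at(k4,store)} ∪ {at(kitchen), open(d_kitchen_store)}
          = {at(kitchen), have(k3), key_at(k4,store), open(d_kitchen_store)}

== RESULT ==
["at(kitchen)", "have(k3)", "key_at(k4,store)", "open(d_kitchen_store)"]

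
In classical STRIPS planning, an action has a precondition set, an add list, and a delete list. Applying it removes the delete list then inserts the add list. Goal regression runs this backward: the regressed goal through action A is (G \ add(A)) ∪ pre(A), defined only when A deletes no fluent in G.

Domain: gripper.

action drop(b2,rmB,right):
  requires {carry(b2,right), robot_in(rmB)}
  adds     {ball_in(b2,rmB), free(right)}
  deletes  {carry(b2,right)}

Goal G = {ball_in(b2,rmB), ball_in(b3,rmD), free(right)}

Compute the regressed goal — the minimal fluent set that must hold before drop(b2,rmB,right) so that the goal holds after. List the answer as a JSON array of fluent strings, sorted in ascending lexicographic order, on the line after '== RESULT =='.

Compute (G \ add) ∪ pre:
  G ∩ del = {}  (empty — regression defined)
  G \ add = {ball_in(b2,rmB), ball_in(b3,rmD), free(right)} \ {ball_in(b2,rmB), free(right)} = {ball_in(b3,rmD)}
  ∪ pre   = {ball_in(b3,rmD)} ∪ {carry(b2,right), robot_in(rmB)}
          = {ball_in(b3,rmD), carry(b2,right), robot_in(rmB)}

== RESULT ==
["ball_in(b3,rmD)", "carry(b2,right)", "robot_in(rmB)"]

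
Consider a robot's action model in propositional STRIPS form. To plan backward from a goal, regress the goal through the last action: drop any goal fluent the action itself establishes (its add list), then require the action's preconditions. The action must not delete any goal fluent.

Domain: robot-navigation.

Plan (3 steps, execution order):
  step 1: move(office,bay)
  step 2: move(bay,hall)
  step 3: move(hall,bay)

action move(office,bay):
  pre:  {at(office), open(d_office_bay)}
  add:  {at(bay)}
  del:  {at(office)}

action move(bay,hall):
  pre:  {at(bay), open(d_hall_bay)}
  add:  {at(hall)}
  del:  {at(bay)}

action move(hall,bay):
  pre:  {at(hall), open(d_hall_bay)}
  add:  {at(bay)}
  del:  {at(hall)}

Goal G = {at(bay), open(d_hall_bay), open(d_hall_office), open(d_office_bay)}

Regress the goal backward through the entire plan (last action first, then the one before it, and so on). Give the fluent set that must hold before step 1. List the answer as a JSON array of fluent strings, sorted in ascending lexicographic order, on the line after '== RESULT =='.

Work backward from the goal:
  through step 3 (move(hall,bay)): drop {at(bay)}, keep {open(d_hall_bay), open(d_hall_office), open(d_office_bay)}, require {at(hall), open(d_hall_bay)}
    → {at(hall), open(d_hall_bay), open(d_hall_office), open(d_office_bay)}
  through step 2 (move(bay,hall)): drop {at(hall)}, keep {open(d_hall_bay), open(d_hall_office), open(d_office_bay)}, require {at(bay), open(d_hall_bay)}
    → {at(bay), open(d_hall_bay), open(d_hall_office), open(d_office_bay)}
  through step 1 (move(office,bay)): drop {at(bay)}, keep {open(d_hall_bay), open(d_hall_office), open(d_office_bay)}, require {at(office), open(d_office_bay)}
    → {at(office), open(d_hall_bay), open(d_hall_office), open(d_office_bay)}

== RESULT ==
["at(office)", "open(d_hall_bay)", "open(d_hall_office)", "open(d_office_bay)"]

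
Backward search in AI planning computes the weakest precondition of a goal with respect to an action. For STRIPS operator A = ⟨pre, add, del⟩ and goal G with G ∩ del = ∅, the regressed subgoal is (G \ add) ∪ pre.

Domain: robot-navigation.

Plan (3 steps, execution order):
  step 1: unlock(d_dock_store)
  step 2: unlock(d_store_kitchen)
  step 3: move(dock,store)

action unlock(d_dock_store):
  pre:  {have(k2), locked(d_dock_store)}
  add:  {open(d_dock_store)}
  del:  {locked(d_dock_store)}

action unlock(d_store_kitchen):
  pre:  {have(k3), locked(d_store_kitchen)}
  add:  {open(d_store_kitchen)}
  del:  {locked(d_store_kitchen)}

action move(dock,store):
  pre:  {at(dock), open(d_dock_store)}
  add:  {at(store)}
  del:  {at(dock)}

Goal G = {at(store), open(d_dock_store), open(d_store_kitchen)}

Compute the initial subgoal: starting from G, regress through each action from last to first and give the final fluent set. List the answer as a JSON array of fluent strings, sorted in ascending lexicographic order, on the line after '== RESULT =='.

Regress step by step:
  through step 3 (move(dock,store)): drop {at(store)}, keep {open(d_dock_store), open(d_store_kitchen)}, require {at(dock), open(d_dock_store)}
    → {at(dock), open(d_dock_store), open(d_store_kitchen)}
  through step 2 (unlock(d_store_kitchen)): drop {open(d_store_kitchen)}, keep {at(dock), open(d_dock_store)}, require {have(k3), locked(d_store_kitchen)}
    → {at(dock), have(k3), locked(d_store_kitchen), open(d_dock_store)}
  through step 1 (unlock(d_dock_store)): drop {open(d_dock_store)}, keep {at(dock), have(k3), locked(d_store_kitchen)}, require {have(k2), locked(d_dock_store)}
    → {at(dock), have(k2), have(k3), locked(d_dock_store), locked(d_store_kitchen)}

== RESULT ==
["at(dock)", "have(k2)", "have(k3)", "locked(d_dock_store)", "locked(d_store_kitchen)"]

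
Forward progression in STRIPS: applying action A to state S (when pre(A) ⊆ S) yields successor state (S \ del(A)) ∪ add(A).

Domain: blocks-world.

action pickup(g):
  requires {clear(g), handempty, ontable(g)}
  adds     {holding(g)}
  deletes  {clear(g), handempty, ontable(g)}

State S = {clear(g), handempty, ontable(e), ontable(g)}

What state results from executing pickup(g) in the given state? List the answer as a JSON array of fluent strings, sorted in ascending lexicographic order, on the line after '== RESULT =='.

Progress:
  pre ⊆ S: {clear(g), handempty, ontable(g)} ⊆ S  — applicable
  S \ del = {ontable(e)}
  ∪ add   = {holding(g), ontable(e)}

== RESULT ==
["holding(g)", "ontable(e)"]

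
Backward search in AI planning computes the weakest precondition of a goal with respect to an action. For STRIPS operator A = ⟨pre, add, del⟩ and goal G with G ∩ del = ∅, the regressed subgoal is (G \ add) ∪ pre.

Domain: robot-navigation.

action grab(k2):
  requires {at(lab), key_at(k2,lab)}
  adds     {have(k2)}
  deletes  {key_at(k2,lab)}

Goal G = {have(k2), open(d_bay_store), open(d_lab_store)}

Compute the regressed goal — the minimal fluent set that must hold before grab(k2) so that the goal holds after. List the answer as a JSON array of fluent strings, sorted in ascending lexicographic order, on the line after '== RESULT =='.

Regress:
  G ∩ del = {}  (empty — regression defined)
  G \ add = {have(k2), open(d_bay_store), open(d_lab_store)} \ {have(k2)} = {open(d_bay_store), open(d_lab_store)}
  ∪ pre   = {open(d_bay_store), open(d_lab_store)} ∪ {at(lab), key_at(k2,lab)}
          = {at(lab), key_at(k2,lab), open(d_bay_store), open(d_lab_store)}

== RESULT ==
["at(lab)", "key_at(k2,lab)", "open(d_bay_store)", "open(d_lab_store)"]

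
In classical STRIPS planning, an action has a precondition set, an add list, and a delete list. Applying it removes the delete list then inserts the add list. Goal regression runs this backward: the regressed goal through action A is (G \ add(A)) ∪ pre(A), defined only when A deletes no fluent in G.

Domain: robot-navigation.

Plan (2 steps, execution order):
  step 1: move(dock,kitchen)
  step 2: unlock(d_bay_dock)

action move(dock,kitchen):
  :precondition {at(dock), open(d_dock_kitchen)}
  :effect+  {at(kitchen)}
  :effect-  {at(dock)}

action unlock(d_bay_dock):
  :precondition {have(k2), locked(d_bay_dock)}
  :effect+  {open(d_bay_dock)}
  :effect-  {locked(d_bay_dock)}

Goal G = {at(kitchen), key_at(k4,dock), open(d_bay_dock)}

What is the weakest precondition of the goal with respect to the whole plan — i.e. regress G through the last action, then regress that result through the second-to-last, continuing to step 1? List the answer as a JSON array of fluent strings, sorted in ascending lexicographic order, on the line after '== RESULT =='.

Regress step by step:
  through step 2 (unlock(d_bay_dock)): drop {open(d_bay_dock)}, keep {at(kitchen), key_at(k4,dock)}, require {have(k2), locked(d_bay_dock)}
    → {at(kitchen), have(k2), key_at(k4,dock), locked(d_bay_dock)}
  through step 1 (move(dock,kitchen)): drop {at(kitchen)}, keep {have(k2), key_at(k4,dock), locked(d_bay_dock)}, require {at(dock), open(d_dock_kitchen)}
    → {at(dock), have(k2), key_at(k4,dock), locked(d_bay_dock), open(d_dock_kitchen)}

== RESULT ==
["at(dock)", "have(k2)", "key_at(k4,dock)", "locked(d_bay_dock)", "open(d_dock_kitchen)"]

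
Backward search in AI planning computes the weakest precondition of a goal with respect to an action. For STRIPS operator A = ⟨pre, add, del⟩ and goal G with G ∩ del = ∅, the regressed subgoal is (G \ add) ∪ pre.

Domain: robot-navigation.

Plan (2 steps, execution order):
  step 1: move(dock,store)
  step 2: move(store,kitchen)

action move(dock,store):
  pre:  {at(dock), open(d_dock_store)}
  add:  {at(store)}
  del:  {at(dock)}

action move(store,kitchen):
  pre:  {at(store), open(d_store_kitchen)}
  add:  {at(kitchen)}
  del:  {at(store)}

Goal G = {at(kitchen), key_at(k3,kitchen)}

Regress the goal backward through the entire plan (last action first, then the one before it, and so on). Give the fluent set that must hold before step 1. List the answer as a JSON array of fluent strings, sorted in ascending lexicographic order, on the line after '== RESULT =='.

Work backward from the goal:
  through step 2 (move(store,kitchen)): drop {at(kitchen)}, keep {key_at(k3,kitchen)}, require {at(store), open(d_store_kitchen)}
    → {at(store), key_at(k3,kitchen), open(d_store_kitchen)}
  through step 1 (move(dock,store)): drop {at(store)}, keep {key_at(k3,kitchen), open(d_store_kitchen)}, require {at(dock), open(d_dock_store)}
    → {at(dock), key_at(k3,kitchen), open(d_dock_store), open(d_store_kitchen)}

== RESULT ==
["at(dock)", "key_at(k3,kitchen)", "open(d_dock_store)", "open(d_store_kitchen)"]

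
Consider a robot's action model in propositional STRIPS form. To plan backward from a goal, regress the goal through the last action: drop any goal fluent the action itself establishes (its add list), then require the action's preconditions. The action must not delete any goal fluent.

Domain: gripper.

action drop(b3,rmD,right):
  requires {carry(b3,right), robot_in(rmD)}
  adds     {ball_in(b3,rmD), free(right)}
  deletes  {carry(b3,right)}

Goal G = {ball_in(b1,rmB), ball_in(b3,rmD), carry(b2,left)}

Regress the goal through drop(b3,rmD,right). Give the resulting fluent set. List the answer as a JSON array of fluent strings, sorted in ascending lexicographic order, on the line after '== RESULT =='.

Regress:
  G ∩ del = {}  (empty — regression defined)
  G \ add = {ball_in(b1,rmB), ball_in(b3,rmD), carry(b2,left)} \ {ball_in(b3,rmD), free(right)} = {ball_in(b1,rmB), carry(b2,left)}
  ∪ pre   = {ball_in(b1,rmB), carry(b2,left)} ∪ {carry(b3,right), robot_in(rmD)}
          = {ball_in(b1,rmB), carry(b2,left), carry(b3,right), robot_in(rmD)}

== RESULT ==
["ball_in(b1,rmB)", "carry(b2,left)", "carry(b3,right)", "robot_in(rmD)"]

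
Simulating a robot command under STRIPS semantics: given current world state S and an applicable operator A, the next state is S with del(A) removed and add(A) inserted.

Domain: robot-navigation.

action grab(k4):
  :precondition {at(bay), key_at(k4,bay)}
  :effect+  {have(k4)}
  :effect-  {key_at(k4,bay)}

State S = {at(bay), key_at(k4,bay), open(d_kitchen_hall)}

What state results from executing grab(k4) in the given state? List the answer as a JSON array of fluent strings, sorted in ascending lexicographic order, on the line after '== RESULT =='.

Compute (S \ del) ∪ add:
  pre ⊆ S: {at(bay), key_at(k4,bay)} ⊆ S  — applicable
  S \ del = {at(bay), open(d_kitchen_hall)}
  ∪ add   = {at(bay), have(k4), open(d_kitchen_hall)}

== RESULT ==
["at(bay)", "have(k4)", "open(d_kitchen_hall)"]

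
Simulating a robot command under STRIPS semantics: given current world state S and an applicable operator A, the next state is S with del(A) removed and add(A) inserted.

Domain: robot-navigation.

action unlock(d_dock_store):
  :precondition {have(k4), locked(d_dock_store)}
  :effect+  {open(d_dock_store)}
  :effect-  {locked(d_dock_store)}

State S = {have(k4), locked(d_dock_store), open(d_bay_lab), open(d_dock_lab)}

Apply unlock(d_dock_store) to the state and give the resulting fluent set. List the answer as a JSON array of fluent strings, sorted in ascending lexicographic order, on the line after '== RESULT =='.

Progress:
  pre ⊆ S: {have(k4), locked(d_dock_store)} ⊆ S  — applicable
  S \ del = {have(k4), open(d_bay_lab), open(d_dock_lab)}
  ∪ add   = {have(k4), open(d_bay_lab), open(d_dock_lab), open(d_dock_store)}

== RESULT ==
["have(k4)", "open(d_bay_lab)", "open(d_dock_lab)", "open(d_dock_store)"]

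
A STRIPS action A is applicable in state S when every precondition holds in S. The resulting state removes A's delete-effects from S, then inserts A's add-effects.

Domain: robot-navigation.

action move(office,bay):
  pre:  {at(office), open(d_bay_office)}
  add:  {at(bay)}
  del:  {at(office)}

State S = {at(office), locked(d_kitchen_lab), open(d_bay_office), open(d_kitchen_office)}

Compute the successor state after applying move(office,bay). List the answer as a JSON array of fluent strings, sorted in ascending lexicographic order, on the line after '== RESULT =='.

Progress:
  pre ⊆ S: {at(office), open(d_bay_office)} ⊆ S  — applicable
  S \ del = {locked(d_kitchen_lab), open(d_bay_office), open(d_kitchen_office)}
  ∪ add   = {at(bay), locked(d_kitchen_lab), open(d_bay_office), open(d_kitchen_office)}

== RESULT ==
["at(bay)", "locked(d_kitchen_lab)", "open(d_bay_office)", "open(d_kitchen_office)"]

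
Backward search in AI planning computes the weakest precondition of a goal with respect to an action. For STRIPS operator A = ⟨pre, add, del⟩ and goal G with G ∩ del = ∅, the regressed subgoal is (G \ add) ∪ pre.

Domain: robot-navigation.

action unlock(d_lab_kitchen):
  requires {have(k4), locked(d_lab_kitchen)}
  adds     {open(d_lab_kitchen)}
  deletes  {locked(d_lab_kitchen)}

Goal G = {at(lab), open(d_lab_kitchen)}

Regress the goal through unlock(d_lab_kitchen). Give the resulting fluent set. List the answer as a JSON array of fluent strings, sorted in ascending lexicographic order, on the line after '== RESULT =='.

Compute (G \ add) ∪ pre:
  G ∩ del = {}  (empty — regression defined)
  G \ add = {at(lab), open(d_lab_kitchen)} \ {open(d_lab_kitchen)} = {at(lab)}
  ∪ pre   = {at(lab)} ∪ {have(k4), locked(d_lab_kitchen)}
          = {at(lab), have(k4), locked(d_lab_kitchen)}

== RESULT ==
["at(lab)", "have(k4)", "locked(d_lab_kitchen)"]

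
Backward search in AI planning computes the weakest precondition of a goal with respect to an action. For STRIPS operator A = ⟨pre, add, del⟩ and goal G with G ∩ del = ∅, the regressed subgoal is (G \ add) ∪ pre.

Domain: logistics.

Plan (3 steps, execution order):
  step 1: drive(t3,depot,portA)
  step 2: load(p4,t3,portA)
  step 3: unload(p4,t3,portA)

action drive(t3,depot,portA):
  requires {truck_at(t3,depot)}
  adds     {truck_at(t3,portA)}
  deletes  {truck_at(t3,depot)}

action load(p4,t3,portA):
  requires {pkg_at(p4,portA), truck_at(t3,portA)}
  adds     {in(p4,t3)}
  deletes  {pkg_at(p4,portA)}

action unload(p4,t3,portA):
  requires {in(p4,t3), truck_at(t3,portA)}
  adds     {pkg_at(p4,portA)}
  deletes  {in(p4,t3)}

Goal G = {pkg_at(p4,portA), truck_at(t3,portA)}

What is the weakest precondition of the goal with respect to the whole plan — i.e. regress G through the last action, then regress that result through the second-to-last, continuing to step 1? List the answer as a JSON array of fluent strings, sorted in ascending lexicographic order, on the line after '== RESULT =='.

Work backward from the goal:
  through step 3 (unload(p4,t3,portA)): drop {pkg_at(p4,portA)}, keep {truck_at(t3,portA)}, require {in(p4,t3), truck_at(t3,portA)}
    → {in(p4,t3), truck_at(t3,portA)}
  through step 2 (load(p4,t3,portA)): drop {in(p4,t3)}, keep {truck_at(t3,portA)}, require {pkg_at(p4,portA), truck_at(t3,portA)}
    → {pkg_at(p4,portA), truck_at(t3,portA)}
  through step 1 (drive(t3,depot,portA)): drop {truck_at(t3,portA)}, keep {pkg_at(p4,portA)}, require {truck_at(t3,depot)}
    → {pkg_at(p4,portA), truck_at(t3,depot)}

== RESULT ==
["pkg_at(p4,portA)", "truck_at(t3,depot)"]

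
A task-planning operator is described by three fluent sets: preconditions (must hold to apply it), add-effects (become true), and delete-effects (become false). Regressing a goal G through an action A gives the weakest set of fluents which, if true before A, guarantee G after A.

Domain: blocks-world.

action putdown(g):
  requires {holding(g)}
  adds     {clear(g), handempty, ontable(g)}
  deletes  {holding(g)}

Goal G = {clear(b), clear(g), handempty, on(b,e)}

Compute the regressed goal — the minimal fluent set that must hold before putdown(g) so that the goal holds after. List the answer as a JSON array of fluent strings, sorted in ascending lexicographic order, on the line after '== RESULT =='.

Compute (G \ add) ∪ pre:
  G ∩ del = {}  (empty — regression defined)
  G \ add = {clear(b), clear(g), handempty, on(b,e)} \ {clear(g), handempty, ontable(g)} = {clear(b), on(b,e)}
  ∪ pre   = {clear(b), on(b,e)} ∪ {holding(g)}
          = {clear(b), holding(g), on(b,e)}

== RESULT ==
["clear(b)", "holding(g)", "on(b,e)"]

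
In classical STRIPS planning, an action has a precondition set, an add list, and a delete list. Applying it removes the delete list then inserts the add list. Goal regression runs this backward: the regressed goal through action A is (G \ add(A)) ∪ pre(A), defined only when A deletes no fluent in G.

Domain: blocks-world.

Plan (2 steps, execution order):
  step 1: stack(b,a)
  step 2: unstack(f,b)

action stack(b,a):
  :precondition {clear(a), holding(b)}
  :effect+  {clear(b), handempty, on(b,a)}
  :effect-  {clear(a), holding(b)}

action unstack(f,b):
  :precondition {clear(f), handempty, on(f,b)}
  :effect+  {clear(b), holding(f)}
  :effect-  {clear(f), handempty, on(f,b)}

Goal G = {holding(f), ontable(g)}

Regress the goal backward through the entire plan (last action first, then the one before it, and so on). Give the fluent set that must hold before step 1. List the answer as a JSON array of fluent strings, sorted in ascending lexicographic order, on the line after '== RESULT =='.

Work backward from the goal:
  through step 2 (unstack(f,b)): drop {holding(f)}, keep {ontable(g)}, require {clear(f), handempty, on(f,b)}
    → {clear(f), handempty, on(f,b), ontable(g)}
  through step 1 (stack(b,a)): drop {handempty}, keep {clear(f), on(f,b), ontable(g)}, require {clear(a), holding(b)}
    → {clear(a), clear(f), holding(b), on(f,b), ontable(g)}

== RESULT ==
["clear(a)", "clear(f)", "holding(b)", "on(f,b)", "ontable(g)"]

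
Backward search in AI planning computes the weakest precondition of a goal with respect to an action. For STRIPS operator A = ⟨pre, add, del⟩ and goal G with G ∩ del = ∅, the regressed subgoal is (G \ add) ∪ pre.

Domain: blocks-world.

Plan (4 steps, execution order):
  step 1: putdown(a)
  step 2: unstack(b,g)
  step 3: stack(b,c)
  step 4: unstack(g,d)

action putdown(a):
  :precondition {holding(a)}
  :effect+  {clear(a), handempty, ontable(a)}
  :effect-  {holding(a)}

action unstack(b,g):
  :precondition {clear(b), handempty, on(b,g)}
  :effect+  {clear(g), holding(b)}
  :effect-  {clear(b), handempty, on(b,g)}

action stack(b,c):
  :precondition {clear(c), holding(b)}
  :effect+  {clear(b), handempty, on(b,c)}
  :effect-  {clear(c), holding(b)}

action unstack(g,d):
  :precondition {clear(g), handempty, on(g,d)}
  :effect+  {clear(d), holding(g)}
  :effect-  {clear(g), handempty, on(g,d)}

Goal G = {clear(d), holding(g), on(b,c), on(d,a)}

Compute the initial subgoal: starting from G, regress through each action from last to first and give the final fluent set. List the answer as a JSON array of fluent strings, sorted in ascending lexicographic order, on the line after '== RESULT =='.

Regress step by step:
  through step 4 (unstack(g,d)): drop {clear(d), holding(g)}, keep {on(b,c), on(d,a)}, require {clear(g), handempty, on(g,d)}
    → {clear(g), handempty, on(b,c), on(d,a), on(g,d)}
  through step 3 (stack(b,c)): drop {handempty, on(b,c)}, keep {clear(g), on(d,a), on(g,d)}, require {clear(c), holding(b)}
    → {clear(c), clear(g), holding(b), on(d,a), on(g,d)}
  through step 2 (unstack(b,g)): drop {clear(g), holding(b)}, keep {clear(c), on(d,a), on(g,d)}, require {clear(b), handempty, on(b,g)}
    → {clear(b), clear(c), handempty, on(b,g), on(d,a), on(g,d)}
  through step 1 (putdown(a)): drop {handempty}, keep {clear(b), clear(c), on(b,g), on(d,a), on(g,d)}, require {holding(a)}
    → {clear(b), clear(c), holding(a), on(b,g), on(d,a), on(g,d)}

== RESULT ==
["clear(b)", "clear(c)", "holding(a)", "on(b,g)", "on(d,a)", "on(g,d)"]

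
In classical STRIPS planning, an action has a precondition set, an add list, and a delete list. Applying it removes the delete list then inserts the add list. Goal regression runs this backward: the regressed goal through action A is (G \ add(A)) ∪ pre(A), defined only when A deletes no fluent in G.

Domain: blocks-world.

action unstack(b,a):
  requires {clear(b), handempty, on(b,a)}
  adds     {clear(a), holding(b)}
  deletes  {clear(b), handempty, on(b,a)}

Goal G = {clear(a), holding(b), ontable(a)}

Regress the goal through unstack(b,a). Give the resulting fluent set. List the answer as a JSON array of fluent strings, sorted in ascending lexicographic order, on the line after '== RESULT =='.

Compute (G \ add) ∪ pre:
  G ∩ del = {}  (empty — regression defined)
  G \ add = {clear(a), holding(b), ontable(a)} \ {clear(a), holding(b)} = {ontable(a)}
  ∪ pre   = {ontable(a)} ∪ {clear(b), handempty, on(b,a)}
          = {clear(b), handempty, on(b,a), ontable(a)}

== RESULT ==
["clear(b)", "handempty", "on(b,a)", "ontable(a)"]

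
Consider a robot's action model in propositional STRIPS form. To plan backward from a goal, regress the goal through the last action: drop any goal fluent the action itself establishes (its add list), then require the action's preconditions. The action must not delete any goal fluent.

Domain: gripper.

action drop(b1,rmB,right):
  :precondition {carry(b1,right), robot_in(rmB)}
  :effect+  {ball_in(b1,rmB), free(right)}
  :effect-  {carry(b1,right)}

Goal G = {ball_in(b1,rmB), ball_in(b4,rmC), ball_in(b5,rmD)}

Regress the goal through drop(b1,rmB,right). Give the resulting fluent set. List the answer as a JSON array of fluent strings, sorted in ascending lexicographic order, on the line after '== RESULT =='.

Regress:
  G ∩ del = {}  (empty — regression defined)
  G \ add = {ball_in(b1,rmB), ball_in(b4,rmC), ball_in(b5,rmD)} \ {ball_in(b1,rmB), free(right)} = {ball_in(b4,rmC), ball_in(b5,rmD)}
  ∪ pre   = {ball_in(b4,rmC), ball_in(b5,rmD)} ∪ {carry(b1,right), robot_in(rmB)}
          = {ball_in(b4,rmC), ball_in(b5,rmD), carry(b1,right), robot_in(rmB)}

== RESULT ==
["ball_in(b4,rmC)", "ball_in(b5,rmD)", "carry(b1,right)", "robot_in(rmB)"]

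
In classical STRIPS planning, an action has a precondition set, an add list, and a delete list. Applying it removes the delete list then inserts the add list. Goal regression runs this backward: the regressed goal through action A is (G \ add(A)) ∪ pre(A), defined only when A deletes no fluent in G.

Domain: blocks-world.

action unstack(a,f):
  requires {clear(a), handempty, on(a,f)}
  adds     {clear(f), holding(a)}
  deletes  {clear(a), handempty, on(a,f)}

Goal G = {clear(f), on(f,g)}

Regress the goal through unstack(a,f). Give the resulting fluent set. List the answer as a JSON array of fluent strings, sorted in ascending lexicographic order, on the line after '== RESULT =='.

Compute (G \ add) ∪ pre:
  G ∩ del = {}  (empty — regression defined)
  G \ add = {clear(f), on(f,g)} \ {clear(f), holding(a)} = {on(f,g)}
  ∪ pre   = {on(f,g)} ∪ {clear(a), handempty, on(a,f)}
          = {clear(a), handempty, on(a,f), on(f,g)}

== RESULT ==
["clear(a)", "handempty", "on(a,f)", "on(f,g)"]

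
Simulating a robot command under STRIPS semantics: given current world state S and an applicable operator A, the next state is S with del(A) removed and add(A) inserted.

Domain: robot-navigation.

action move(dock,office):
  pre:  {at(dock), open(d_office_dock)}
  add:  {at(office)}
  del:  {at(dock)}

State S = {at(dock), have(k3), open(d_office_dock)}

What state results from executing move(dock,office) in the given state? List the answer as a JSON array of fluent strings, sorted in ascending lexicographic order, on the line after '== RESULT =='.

Progress:
  pre ⊆ S: {at(dock), open(d_office_dock)} ⊆ S  — applicable
  S \ del = {have(k3), open(d_office_dock)}
  ∪ add   = {at(office), have(k3), open(d_office_dock)}

== RESULT ==
["at(office)", "have(k3)", "open(d_office_dock)"]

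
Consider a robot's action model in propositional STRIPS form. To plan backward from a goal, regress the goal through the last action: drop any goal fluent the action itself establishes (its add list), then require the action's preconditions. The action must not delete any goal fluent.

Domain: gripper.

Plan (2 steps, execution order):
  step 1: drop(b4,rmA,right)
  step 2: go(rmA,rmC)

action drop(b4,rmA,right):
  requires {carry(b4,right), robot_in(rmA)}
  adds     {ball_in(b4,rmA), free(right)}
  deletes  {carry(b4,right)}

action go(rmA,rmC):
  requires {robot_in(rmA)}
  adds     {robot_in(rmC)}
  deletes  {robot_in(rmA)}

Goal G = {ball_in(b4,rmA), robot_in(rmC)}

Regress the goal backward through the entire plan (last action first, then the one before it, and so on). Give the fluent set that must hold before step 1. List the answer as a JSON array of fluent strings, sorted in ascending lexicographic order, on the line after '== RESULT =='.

Regress step by step:
  through step 2 (go(rmA,rmC)): drop {robot_in(rmC)}, keep {ball_in(b4,rmA)}, require {robot_in(rmA)}
    → {ball_in(b4,rmA), robot_in(rmA)}
  through step 1 (drop(b4,rmA,right)): drop {ball_in(b4,rmA)}, keep {robot_in(rmA)}, require {carry(b4,right), robot_in(rmA)}
    → {carry(b4,right), robot_in(rmA)}

== RESULT ==
["carry(b4,right)", "robot_in(rmA)"]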